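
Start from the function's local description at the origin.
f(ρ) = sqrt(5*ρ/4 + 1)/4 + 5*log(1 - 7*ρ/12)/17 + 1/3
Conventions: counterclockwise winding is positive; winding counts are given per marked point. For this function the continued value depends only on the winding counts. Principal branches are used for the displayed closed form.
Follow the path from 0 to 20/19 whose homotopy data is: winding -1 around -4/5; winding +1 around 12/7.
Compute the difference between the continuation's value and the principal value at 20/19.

The rational part is single-valued and drops out of the difference; each branch term changes only by its own monodromy.
(1/4)*sqrt(1 - ρ/(-4/5)): winding -1 is odd, the square root flips sign, contributing -2*(1/4)*sqrt(1 - (20/19)/(-4/5)) = -2*(1/4)*sqrt(44/19) = -(1/19)*sqrt(209).
(5/17)*log(1 - ρ/(12/7)): each positive loop around 12/7 adds 2*pi*i to the log, so winding +1 contributes (5/17)*(1)*2*pi*i = (10/17)*pi*i.
Summing the contributions at ρ = 20/19 gives (-(1/19)*sqrt(209)) + ((10/17)*pi)*i.

Continued minus principal equals (-(1/19)*sqrt(209)) + ((10/17)*pi)*i.


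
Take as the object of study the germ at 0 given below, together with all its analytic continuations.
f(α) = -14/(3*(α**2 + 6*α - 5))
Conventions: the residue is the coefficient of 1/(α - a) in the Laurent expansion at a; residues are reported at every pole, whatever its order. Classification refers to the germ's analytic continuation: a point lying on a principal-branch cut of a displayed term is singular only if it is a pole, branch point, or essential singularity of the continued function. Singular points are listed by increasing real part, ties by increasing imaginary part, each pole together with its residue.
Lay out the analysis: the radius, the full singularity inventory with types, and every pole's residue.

Radius of convergence at 0: -3 + sqrt(14).
At -3 - sqrt(14): a pole of order 1; residue (1/6)*sqrt(14).
At -3 + sqrt(14): a pole of order 1; residue -(1/6)*sqrt(14).

Denominator factor (α**2 + 6*α - 5): discriminant 56, real irrational roots -3 + sqrt(14) and -3 - sqrt(14); poles of order 1, moduli -3 + sqrt(14) and 3 + sqrt(14).
The radius of convergence is the smallest modulus among the singular points: -3 + sqrt(14).
The factor α**2 + 6*α - 5 splits as (α - a)(α - a') with a = -3 - sqrt(14), a' = -3 + sqrt(14). At the order-1 pole a set g(α) = (α - a)*f(α) = [-14/3] / (α - a').
Simple pole: residue = g(a) at a = -3 - sqrt(14), which is (1/6)*sqrt(14).
The factor α**2 + 6*α - 5 splits as (α - a)(α - a') with a = -3 + sqrt(14), a' = -3 - sqrt(14). At the order-1 pole a set g(α) = (α - a)*f(α) = [-14/3] / (α - a').
Simple pole: residue = g(a) at a = -3 + sqrt(14), which is -(1/6)*sqrt(14).
List the singular points by increasing real part (a conjugate pair: the negative imaginary part first).


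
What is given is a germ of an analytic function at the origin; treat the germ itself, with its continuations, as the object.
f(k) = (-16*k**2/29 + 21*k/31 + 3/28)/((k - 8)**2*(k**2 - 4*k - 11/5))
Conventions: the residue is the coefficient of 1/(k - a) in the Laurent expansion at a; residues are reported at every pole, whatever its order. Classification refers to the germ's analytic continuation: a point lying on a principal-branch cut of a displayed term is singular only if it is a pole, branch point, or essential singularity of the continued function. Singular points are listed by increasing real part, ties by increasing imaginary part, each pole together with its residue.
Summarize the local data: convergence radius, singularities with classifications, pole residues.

Radius of convergence at 0: -2 + (1/5)*sqrt(155).
At 2 - (1/5)*sqrt(155): a pole of order 1; residue -9009310/139710893 + (182233713/34648301464)*sqrt(155).
At 2 + (1/5)*sqrt(155): a pole of order 1; residue -9009310/139710893 - (182233713/34648301464)*sqrt(155).
At 8: a pole of order 2; residue 18018620/139710893.

Denominator factor (k**2 - 4*k - 11/5): discriminant 124/5, real irrational roots 2 + (1/5)*sqrt(155) and 2 - (1/5)*sqrt(155); poles of order 1, moduli 2 + (1/5)*sqrt(155) and -2 + (1/5)*sqrt(155).
Denominator factor (k - 8)^2: pole of order 2 at 8, modulus 8.
The radius of convergence is the smallest modulus among the singular points: -2 + (1/5)*sqrt(155).
The factor k**2 - 4*k - 11/5 splits as (k - a)(k - a') with a = 2 - (1/5)*sqrt(155), a' = 2 + (1/5)*sqrt(155). At the order-1 pole a set g(k) = (k - a)*f(k) = [(-16*k**2/29 + 21*k/31 + 3/28)/(k - 8)**2] / (k - a').
Simple pole: residue = g(a) at a = 2 - (1/5)*sqrt(155), which is -9009310/139710893 + (182233713/34648301464)*sqrt(155).
The factor k**2 - 4*k - 11/5 splits as (k - a)(k - a') with a = 2 + (1/5)*sqrt(155), a' = 2 - (1/5)*sqrt(155). At the order-1 pole a set g(k) = (k - a)*f(k) = [(-16*k**2/29 + 21*k/31 + 3/28)/(k - 8)**2] / (k - a').
Simple pole: residue = g(a) at a = 2 + (1/5)*sqrt(155), which is -9009310/139710893 - (182233713/34648301464)*sqrt(155).
At the order-2 pole 8 set g(k) = (k - (8))^2*f(k) = (-16*k**2/29 + 21*k/31 + 3/28)/(k**2 - 4*k - 11/5).
Order-2 pole: residue = g'(a); g'(8) = 18018620/139710893, so the residue is 18018620/139710893.
List the singular points by increasing real part (a conjugate pair: the negative imaginary part first).


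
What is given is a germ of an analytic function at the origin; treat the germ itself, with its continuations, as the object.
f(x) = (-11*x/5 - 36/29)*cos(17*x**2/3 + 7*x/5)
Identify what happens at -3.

There is no denominator, hence no pole anywhere.
The factor cos(17*x**2/3 + 7*x/5) is entire.
So the germ continues analytically to -3.

The point is a regular point.


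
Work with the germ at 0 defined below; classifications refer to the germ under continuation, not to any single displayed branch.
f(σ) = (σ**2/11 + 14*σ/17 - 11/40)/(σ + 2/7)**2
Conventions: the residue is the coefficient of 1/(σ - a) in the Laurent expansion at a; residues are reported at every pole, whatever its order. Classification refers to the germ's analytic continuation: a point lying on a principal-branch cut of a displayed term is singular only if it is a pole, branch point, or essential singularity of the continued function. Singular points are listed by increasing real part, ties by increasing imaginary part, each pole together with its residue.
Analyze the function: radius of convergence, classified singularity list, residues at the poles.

Radius of convergence at 0: 2/7.
At -2/7: a pole of order 2; residue 1010/1309.

Denominator factor (σ + 2/7)^2: pole of order 2 at -2/7, modulus 2/7.
The radius of convergence is the smallest modulus among the singular points: 2/7.
At the order-2 pole -2/7 set g(σ) = (σ - (-2/7))^2*f(σ) = σ**2/11 + 14*σ/17 - 11/40.
Order-2 pole: residue = g'(a); g'(-2/7) = 1010/1309, so the residue is 1010/1309.


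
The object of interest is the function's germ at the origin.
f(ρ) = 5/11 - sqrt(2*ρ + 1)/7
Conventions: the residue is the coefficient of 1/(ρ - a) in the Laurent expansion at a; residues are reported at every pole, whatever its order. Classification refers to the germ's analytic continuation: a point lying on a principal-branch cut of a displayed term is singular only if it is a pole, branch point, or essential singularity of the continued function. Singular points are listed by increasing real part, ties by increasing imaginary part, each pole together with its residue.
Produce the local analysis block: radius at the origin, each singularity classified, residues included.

Radius of convergence at 0: 1/2.
At -1/2: an algebraic (square-root) branch point.

Branch term (-1/7)*sqrt(1 - ρ/(-1/2)): its argument vanishes at ρ = -1/2, a square-root branch point, modulus 1/2.
The radius of convergence is the smallest modulus among the singular points: 1/2.


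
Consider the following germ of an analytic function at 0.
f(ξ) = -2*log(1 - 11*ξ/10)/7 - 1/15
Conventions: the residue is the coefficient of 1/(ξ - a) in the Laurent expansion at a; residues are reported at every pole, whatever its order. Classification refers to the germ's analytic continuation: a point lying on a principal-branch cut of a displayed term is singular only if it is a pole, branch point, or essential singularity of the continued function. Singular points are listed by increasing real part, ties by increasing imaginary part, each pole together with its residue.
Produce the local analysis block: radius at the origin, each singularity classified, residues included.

Radius of convergence at 0: 10/11.
At 10/11: a logarithmic branch point.

Branch term (-2/7)*log(1 - ξ/(10/11)): its argument vanishes at ξ = 10/11, a logarithmic branch point, modulus 10/11.
The radius of convergence is the smallest modulus among the singular points: 10/11.


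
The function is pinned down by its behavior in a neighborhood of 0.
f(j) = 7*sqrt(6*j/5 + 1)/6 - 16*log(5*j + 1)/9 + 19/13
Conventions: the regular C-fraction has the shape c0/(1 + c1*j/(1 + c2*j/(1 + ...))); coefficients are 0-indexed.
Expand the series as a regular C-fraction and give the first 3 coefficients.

The regular C-fraction coefficients are [205/78, 9581/3075, -176239/412050].

Taylor coefficients (expand at 0): a_0 = 205/78, a_1 = -737/90, a_2 = 19811/900.
c0 = a_0 = 205/78. Peel one level at a time: if S = 1 + c*j/S' with S'(0) = 1, then c is the j-coefficient of S and S' = c*j/(S - 1).
S_1 = c0/f = 1 + (9581/3075)*j + (25202177/18911250)*j^2 + ...; c1 = 9581/3075.
S_2 = c1*j/(S_1 - 1) = 1 + (-176239/412050)*j + ...; c2 = -176239/412050.


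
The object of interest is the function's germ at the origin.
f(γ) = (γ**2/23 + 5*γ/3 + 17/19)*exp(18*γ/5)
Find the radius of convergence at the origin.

The factor exp(18*γ/5) is entire and contributes no finite singular point.
The polynomial part has no poles.
No finite singular points: the Taylor series at 0 converges everywhere.

The radius of convergence is infinite.


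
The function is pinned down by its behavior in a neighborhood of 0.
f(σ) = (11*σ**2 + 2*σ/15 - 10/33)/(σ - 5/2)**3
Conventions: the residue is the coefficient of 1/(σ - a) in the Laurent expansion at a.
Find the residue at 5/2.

The residue is 11.

At the order-3 pole 5/2 set g(σ) = (σ - (5/2))^3*f(σ) = 11*σ**2 + 2*σ/15 - 10/33.
Order-3 pole: residue = g''(a)/2; g''(5/2) = 22, so the residue is 11.


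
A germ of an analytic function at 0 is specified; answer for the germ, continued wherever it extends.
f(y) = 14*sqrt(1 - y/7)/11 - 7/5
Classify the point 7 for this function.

The point is an algebraic (square-root) branch point.

The term (14/11)*sqrt(1 - y/(7)) has argument 1 - 7/(7) = 0 at 7: a square-root (algebraic, two-sheeted) branch point; the remaining terms are analytic or single-valued there.


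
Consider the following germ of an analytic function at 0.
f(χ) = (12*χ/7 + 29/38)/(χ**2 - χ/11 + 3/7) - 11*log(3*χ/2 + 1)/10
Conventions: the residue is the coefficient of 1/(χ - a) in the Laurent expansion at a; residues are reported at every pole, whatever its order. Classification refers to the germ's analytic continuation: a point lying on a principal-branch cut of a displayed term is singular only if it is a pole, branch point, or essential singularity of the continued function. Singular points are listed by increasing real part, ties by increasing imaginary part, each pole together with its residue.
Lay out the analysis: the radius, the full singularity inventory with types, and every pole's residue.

Denominator factor (χ**2 - χ/11 + 3/7): discriminant -1445/847, complex-conjugate roots (1/22) + ((17/154)*sqrt(35))*i and (1/22) - ((17/154)*sqrt(35))*i; poles of order 1, moduli (1/7)*sqrt(21) and (1/7)*sqrt(21).
Branch term (-11/10)*log(1 - χ/(-2/3)): its argument vanishes at χ = -2/3, a logarithmic branch point, modulus 2/3.
The radius of convergence is the smallest modulus among the singular points: (1/7)*sqrt(21).
The branch term is analytic at (1/22) - ((17/154)*sqrt(35))*i and contributes nothing to the residue; only the rational part matters.
The factor χ**2 - χ/11 + 3/7 splits as (χ - a)(χ - a') with a = (1/22) - ((17/154)*sqrt(35))*i, a' = (1/22) + ((17/154)*sqrt(35))*i. At the order-1 pole a set g(χ) = (χ - a)*(rational part) = [12*χ/7 + 29/38] / (χ - a').
Simple pole: residue = g(a) at a = (1/22) - ((17/154)*sqrt(35))*i, which is (6/7) + ((2461/22610)*sqrt(35))*i.
The branch term is analytic at (1/22) + ((17/154)*sqrt(35))*i and contributes nothing to the residue; only the rational part matters.
The factor χ**2 - χ/11 + 3/7 splits as (χ - a)(χ - a') with a = (1/22) + ((17/154)*sqrt(35))*i, a' = (1/22) - ((17/154)*sqrt(35))*i. At the order-1 pole a set g(χ) = (χ - a)*(rational part) = [12*χ/7 + 29/38] / (χ - a').
Simple pole: residue = g(a) at a = (1/22) + ((17/154)*sqrt(35))*i, which is (6/7) - ((2461/22610)*sqrt(35))*i.
List the singular points by increasing real part (a conjugate pair: the negative imaginary part first).

Radius of convergence at 0: (1/7)*sqrt(21).
At -2/3: a logarithmic branch point.
At (1/22) - ((17/154)*sqrt(35))*i: a pole of order 1; residue (6/7) + ((2461/22610)*sqrt(35))*i.
At (1/22) + ((17/154)*sqrt(35))*i: a pole of order 1; residue (6/7) - ((2461/22610)*sqrt(35))*i.


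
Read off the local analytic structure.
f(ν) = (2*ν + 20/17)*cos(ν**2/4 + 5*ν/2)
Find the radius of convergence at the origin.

The factor cos(ν**2/4 + 5*ν/2) is entire and contributes no finite singular point.
The polynomial part has no poles.
No finite singular points: the Taylor series at 0 converges everywhere.

The radius of convergence is infinite.


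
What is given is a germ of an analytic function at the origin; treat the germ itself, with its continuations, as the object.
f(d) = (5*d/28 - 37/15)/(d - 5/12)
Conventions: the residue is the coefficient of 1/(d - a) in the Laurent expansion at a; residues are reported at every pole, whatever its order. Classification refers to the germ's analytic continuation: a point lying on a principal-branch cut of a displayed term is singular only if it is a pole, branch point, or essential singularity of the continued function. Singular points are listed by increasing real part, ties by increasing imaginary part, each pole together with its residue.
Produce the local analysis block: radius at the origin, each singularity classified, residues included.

Radius of convergence at 0: 5/12.
At 5/12: a pole of order 1; residue -4019/1680.

Denominator factor (d - 5/12): pole of order 1 at 5/12, modulus 5/12.
The radius of convergence is the smallest modulus among the singular points: 5/12.
At the order-1 pole 5/12 set g(d) = (d - (5/12))*f(d) = 5*d/28 - 37/15.
Simple pole: residue = g(a) at a = 5/12, which is -4019/1680.


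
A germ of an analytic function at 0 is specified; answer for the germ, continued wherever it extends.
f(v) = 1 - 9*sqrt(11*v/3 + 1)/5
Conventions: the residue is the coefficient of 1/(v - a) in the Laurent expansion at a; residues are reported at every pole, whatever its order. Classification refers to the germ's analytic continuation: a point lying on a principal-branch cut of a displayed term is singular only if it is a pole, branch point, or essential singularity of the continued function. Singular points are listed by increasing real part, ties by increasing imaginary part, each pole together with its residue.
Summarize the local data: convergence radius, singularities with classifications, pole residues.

Branch term (-9/5)*sqrt(1 - v/(-3/11)): its argument vanishes at v = -3/11, a square-root branch point, modulus 3/11.
The radius of convergence is the smallest modulus among the singular points: 3/11.

Radius of convergence at 0: 3/11.
At -3/11: an algebraic (square-root) branch point.


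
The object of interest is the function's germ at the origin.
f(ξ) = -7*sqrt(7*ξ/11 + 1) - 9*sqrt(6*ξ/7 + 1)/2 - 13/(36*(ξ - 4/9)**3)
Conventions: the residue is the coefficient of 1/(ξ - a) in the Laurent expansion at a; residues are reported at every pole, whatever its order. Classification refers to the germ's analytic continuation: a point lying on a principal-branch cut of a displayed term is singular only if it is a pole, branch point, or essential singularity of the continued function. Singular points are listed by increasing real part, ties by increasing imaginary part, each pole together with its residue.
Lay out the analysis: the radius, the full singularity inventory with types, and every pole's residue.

Radius of convergence at 0: 4/9.
At -11/7: an algebraic (square-root) branch point.
At -7/6: an algebraic (square-root) branch point.
At 4/9: a pole of order 3; residue 0.

Denominator factor (ξ - 4/9)^3: pole of order 3 at 4/9, modulus 4/9.
Branch term (-7)*sqrt(1 - ξ/(-11/7)): its argument vanishes at ξ = -11/7, a square-root branch point, modulus 11/7.
Branch term (-9/2)*sqrt(1 - ξ/(-7/6)): its argument vanishes at ξ = -7/6, a square-root branch point, modulus 7/6.
The radius of convergence is the smallest modulus among the singular points: 4/9.
The branch terms are analytic at 4/9 and contribute nothing to the residue; only the rational part matters.
At the order-3 pole 4/9 set g(ξ) = (ξ - (4/9))^3*(rational part) = -13/36.
Order-3 pole: residue = g''(a)/2; g''(4/9) = 0, so the residue is 0.
List the singular points by increasing real part (a conjugate pair: the negative imaginary part first).


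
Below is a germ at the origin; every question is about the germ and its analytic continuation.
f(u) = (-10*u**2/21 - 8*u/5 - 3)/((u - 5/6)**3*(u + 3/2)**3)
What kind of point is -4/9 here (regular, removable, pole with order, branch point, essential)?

Denominator factors: u - 5/6 = -23/18 at u = -4/9; u + 3/2 = 19/18 at u = -4/9 — none vanishes.
So the germ continues analytically to -4/9.

The point is a regular point.


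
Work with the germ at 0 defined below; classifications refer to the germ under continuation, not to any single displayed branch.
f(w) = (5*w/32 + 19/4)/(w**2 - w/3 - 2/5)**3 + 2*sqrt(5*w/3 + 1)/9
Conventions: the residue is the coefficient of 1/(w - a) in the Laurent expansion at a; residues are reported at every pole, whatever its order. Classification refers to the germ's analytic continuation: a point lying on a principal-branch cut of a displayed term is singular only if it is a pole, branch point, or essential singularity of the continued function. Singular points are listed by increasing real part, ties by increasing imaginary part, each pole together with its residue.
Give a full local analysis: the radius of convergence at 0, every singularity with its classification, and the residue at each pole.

Denominator factor (w**2 - w/3 - 2/5)^3: discriminant 77/45, real irrational roots 1/6 + (1/30)*sqrt(385) and 1/6 - (1/30)*sqrt(385); poles of order 3, moduli 1/6 + (1/30)*sqrt(385) and -1/6 + (1/30)*sqrt(385).
Branch term (2/9)*sqrt(1 - w/(-3/5)): its argument vanishes at w = -3/5, a square-root branch point, modulus 3/5.
The radius of convergence is the smallest modulus among the singular points: -1/6 + (1/30)*sqrt(385).
The branch term is analytic at 1/6 - (1/30)*sqrt(385) and contributes nothing to the residue; only the rational part matters.
The factor w**2 - w/3 - 2/5 splits as (w - a)(w - a') with a = 1/6 - (1/30)*sqrt(385), a' = 1/6 + (1/30)*sqrt(385). At the order-3 pole a set g(w) = (w - a)^3*(rational part) = [5*w/32 + 19/4] / (w - a')^3.
Order-3 pole: residue = g''(a)/2; g''(1/6 - (1/30)*sqrt(385)) = -(795825/1043504)*sqrt(385), so the residue is -(795825/2087008)*sqrt(385).
The branch term is analytic at 1/6 + (1/30)*sqrt(385) and contributes nothing to the residue; only the rational part matters.
The factor w**2 - w/3 - 2/5 splits as (w - a)(w - a') with a = 1/6 + (1/30)*sqrt(385), a' = 1/6 - (1/30)*sqrt(385). At the order-3 pole a set g(w) = (w - a)^3*(rational part) = [5*w/32 + 19/4] / (w - a')^3.
Order-3 pole: residue = g''(a)/2; g''(1/6 + (1/30)*sqrt(385)) = (795825/1043504)*sqrt(385), so the residue is (795825/2087008)*sqrt(385).
List the singular points by increasing real part (a conjugate pair: the negative imaginary part first).

Radius of convergence at 0: -1/6 + (1/30)*sqrt(385).
At -3/5: an algebraic (square-root) branch point.
At 1/6 - (1/30)*sqrt(385): a pole of order 3; residue -(795825/2087008)*sqrt(385).
At 1/6 + (1/30)*sqrt(385): a pole of order 3; residue (795825/2087008)*sqrt(385).


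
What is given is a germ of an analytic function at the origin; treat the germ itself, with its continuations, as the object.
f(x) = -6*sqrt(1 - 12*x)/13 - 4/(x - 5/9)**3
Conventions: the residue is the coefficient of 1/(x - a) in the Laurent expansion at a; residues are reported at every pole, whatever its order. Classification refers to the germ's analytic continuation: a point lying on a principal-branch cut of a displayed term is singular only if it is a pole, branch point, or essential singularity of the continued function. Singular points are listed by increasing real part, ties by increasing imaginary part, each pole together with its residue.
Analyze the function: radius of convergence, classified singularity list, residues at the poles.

Radius of convergence at 0: 1/12.
At 1/12: an algebraic (square-root) branch point.
At 5/9: a pole of order 3; residue 0.

Denominator factor (x - 5/9)^3: pole of order 3 at 5/9, modulus 5/9.
Branch term (-6/13)*sqrt(1 - x/(1/12)): its argument vanishes at x = 1/12, a square-root branch point, modulus 1/12.
The radius of convergence is the smallest modulus among the singular points: 1/12.
The branch term is analytic at 5/9 and contributes nothing to the residue; only the rational part matters.
At the order-3 pole 5/9 set g(x) = (x - (5/9))^3*(rational part) = -4.
Order-3 pole: residue = g''(a)/2; g''(5/9) = 0, so the residue is 0.
List the singular points by increasing real part (a conjugate pair: the negative imaginary part first).


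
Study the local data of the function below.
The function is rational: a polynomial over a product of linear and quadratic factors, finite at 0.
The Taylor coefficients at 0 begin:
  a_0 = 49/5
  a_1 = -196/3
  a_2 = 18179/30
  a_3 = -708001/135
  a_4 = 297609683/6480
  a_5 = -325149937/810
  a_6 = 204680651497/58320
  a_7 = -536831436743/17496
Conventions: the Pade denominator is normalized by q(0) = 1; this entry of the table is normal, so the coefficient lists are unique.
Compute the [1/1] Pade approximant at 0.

Taylor coefficients needed (read off): a_0 = 49/5, a_1 = -196/3, a_2 = 18179/30.
Write the denominator as Q(λ) = 1 + q1*λ. Requiring Q*f - P = O(λ^3) with deg P <= 1 kills the coefficients of λ^2..λ^2 in Q*f:
  λ^2: a_2 + q1*a_1 = 0, i.e. 18179/30 + (-196/3)*q1 = 0.
Solving this linear system: q1 = 371/40.
The numerator is Q*f truncated at degree 1: P0 = a_0 = 49/5; P1 = a_1 + q1*a_0 = 15337/600.

The Pade approximant has numerator coefficients [49/5, 15337/600]; denominator coefficients [1, 371/40].


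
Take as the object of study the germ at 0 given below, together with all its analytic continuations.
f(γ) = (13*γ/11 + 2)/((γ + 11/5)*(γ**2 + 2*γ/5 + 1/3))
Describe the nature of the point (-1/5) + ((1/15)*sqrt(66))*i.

The point is a pole of order 1.

The denominator factor γ**2 + 2*γ/5 + 1/3 vanishes at (-1/5) + ((1/15)*sqrt(66))*i and appears to the power 1; the numerator there equals (97/55) + ((13/165)*sqrt(66))*i, nonzero, and no other factor vanishes.
Hence a pole whose order is the multiplicity, 1.


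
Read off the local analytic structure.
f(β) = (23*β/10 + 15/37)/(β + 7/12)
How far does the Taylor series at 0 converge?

Denominator factor (β + 7/12): pole of order 1 at -7/12, modulus 7/12.
The radius of convergence is the smallest modulus among the singular points: 7/12.

The radius of convergence is 7/12.


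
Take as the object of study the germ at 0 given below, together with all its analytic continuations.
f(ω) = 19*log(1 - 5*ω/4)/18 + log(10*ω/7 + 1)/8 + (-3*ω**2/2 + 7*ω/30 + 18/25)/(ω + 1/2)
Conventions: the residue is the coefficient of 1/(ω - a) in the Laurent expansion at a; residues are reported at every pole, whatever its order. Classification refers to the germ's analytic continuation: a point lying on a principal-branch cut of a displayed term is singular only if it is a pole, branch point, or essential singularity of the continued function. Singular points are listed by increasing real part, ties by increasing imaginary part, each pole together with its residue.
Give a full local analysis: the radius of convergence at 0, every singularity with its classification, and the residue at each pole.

Denominator factor (ω + 1/2): pole of order 1 at -1/2, modulus 1/2.
Branch term (1/8)*log(1 - ω/(-7/10)): its argument vanishes at ω = -7/10, a logarithmic branch point, modulus 7/10.
Branch term (19/18)*log(1 - ω/(4/5)): its argument vanishes at ω = 4/5, a logarithmic branch point, modulus 4/5.
The radius of convergence is the smallest modulus among the singular points: 1/2.
The branch terms are analytic at -1/2 and contribute nothing to the residue; only the rational part matters.
At the order-1 pole -1/2 set g(ω) = (ω - (-1/2))*(rational part) = -3*ω**2/2 + 7*ω/30 + 18/25.
Simple pole: residue = g(a) at a = -1/2, which is 137/600.
List the singular points by increasing real part (a conjugate pair: the negative imaginary part first).

Radius of convergence at 0: 1/2.
At -7/10: a logarithmic branch point.
At -1/2: a pole of order 1; residue 137/600.
At 4/5: a logarithmic branch point.


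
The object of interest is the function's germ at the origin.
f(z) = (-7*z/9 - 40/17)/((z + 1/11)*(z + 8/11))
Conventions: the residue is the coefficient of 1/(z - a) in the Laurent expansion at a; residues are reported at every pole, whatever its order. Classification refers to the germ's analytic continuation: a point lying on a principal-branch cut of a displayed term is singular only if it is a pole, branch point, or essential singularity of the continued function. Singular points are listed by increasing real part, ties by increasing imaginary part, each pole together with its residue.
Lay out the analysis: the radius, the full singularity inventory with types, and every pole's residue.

Denominator factor (z + 8/11): pole of order 1 at -8/11, modulus 8/11.
Denominator factor (z + 1/11): pole of order 1 at -1/11, modulus 1/11.
The radius of convergence is the smallest modulus among the singular points: 1/11.
At the order-1 pole -8/11 set g(z) = (z - (-8/11))*f(z) = (-7*z/9 - 40/17)/(z + 1/11).
Simple pole: residue = g(a) at a = -8/11, which is 3008/1071.
At the order-1 pole -1/11 set g(z) = (z - (-1/11))*f(z) = (-7*z/9 - 40/17)/(z + 8/11).
Simple pole: residue = g(a) at a = -1/11, which is -3841/1071.
List the singular points by increasing real part (a conjugate pair: the negative imaginary part first).

Radius of convergence at 0: 1/11.
At -8/11: a pole of order 1; residue 3008/1071.
At -1/11: a pole of order 1; residue -3841/1071.


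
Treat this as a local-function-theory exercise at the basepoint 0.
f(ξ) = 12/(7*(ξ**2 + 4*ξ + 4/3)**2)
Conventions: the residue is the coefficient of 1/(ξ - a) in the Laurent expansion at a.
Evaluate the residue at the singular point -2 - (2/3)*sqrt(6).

The residue is (9/224)*sqrt(6).

The factor ξ**2 + 4*ξ + 4/3 splits as (ξ - a)(ξ - a') with a = -2 - (2/3)*sqrt(6), a' = -2 + (2/3)*sqrt(6). At the order-2 pole a set g(ξ) = (ξ - a)^2*f(ξ) = [12/7] / (ξ - a')^2.
Order-2 pole: residue = g'(a); g'(-2 - (2/3)*sqrt(6)) = (9/224)*sqrt(6), so the residue is (9/224)*sqrt(6).


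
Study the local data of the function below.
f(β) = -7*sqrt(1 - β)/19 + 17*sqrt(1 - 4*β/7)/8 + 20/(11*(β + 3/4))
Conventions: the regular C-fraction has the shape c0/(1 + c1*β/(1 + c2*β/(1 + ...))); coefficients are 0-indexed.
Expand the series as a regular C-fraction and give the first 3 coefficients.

The regular C-fraction coefficients are [20971/5016, 385030/440391, 16596822693/56521248910].

Taylor coefficients (expand at 0): a_0 = 20971/5016, a_1 = -192515/52668, a_2 = 9443449/2212056.
c0 = a_0 = 20971/5016. Peel one level at a time: if S = 1 + c*β/S' with S'(0) = 1, then c is the β-coefficient of S and S' = c*β/(S - 1).
S_1 = c0/f = 1 + (385030/440391)*β + (-5532274231/21549359209)*β^2 + ...; c1 = 385030/440391.
S_2 = c1*β/(S_1 - 1) = 1 + (16596822693/56521248910)*β + ...; c2 = 16596822693/56521248910.


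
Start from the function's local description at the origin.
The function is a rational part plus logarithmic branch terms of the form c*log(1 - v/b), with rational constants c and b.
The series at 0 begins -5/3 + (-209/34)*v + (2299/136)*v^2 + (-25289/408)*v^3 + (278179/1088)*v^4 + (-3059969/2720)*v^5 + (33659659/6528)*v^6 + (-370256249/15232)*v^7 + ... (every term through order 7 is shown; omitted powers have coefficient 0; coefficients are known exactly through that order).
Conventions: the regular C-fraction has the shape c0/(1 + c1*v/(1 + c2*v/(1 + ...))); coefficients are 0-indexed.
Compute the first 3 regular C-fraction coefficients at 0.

The regular C-fraction coefficients are [-5/3, -627/170, 2189/340].

Taylor coefficients (read off): a_0 = -5/3, a_1 = -209/34, a_2 = 2299/136.
c0 = a_0 = -5/3. Peel one level at a time: if S = 1 + c*v/S' with S'(0) = 1, then c is the v-coefficient of S and S' = c*v/(S - 1).
S_1 = c0/f = 1 + (-627/170)*v + (1372503/57800)*v^2 + ...; c1 = -627/170.
S_2 = c1*v/(S_1 - 1) = 1 + (2189/340)*v + ...; c2 = 2189/340.


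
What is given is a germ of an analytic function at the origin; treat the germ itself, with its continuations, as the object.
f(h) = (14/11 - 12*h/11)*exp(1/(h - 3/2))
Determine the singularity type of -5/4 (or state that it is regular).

There is no denominator, hence no pole anywhere.
The essential point of exp(1/(h - (3/2))) is 3/2, not -5/4.
So the germ continues analytically to -5/4.

The point is a regular point.


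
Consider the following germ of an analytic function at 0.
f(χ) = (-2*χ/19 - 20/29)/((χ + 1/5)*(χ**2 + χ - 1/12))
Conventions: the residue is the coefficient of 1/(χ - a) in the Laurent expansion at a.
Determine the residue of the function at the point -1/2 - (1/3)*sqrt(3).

The residue is -55260/40223 + (18695/40223)*sqrt(3).

The factor χ**2 + χ - 1/12 splits as (χ - a)(χ - a') with a = -1/2 - (1/3)*sqrt(3), a' = -1/2 + (1/3)*sqrt(3). At the order-1 pole a set g(χ) = (χ - a)*f(χ) = [(-2*χ/19 - 20/29)/(χ + 1/5)] / (χ - a').
Simple pole: residue = g(a) at a = -1/2 - (1/3)*sqrt(3), which is -55260/40223 + (18695/40223)*sqrt(3).


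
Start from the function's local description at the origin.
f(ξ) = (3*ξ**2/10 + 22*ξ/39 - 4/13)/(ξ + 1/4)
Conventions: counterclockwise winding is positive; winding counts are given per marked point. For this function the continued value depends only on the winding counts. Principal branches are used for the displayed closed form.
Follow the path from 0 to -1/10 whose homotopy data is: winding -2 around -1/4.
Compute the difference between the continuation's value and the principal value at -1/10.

Continued minus principal equals 0.

The function is rational, hence single-valued: continuing it around any pole returns the same value, so the difference is 0.


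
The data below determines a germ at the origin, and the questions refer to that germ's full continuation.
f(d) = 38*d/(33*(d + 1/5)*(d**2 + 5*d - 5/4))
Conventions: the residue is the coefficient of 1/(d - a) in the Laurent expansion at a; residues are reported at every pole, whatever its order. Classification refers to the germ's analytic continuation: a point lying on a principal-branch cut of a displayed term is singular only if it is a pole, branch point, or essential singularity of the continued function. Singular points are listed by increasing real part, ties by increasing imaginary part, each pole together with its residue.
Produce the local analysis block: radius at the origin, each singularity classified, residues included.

Denominator factor (d**2 + 5*d - 5/4): discriminant 30, real irrational roots -5/2 + (1/2)*sqrt(30) and -5/2 - (1/2)*sqrt(30); poles of order 1, moduli -5/2 + (1/2)*sqrt(30) and 5/2 + (1/2)*sqrt(30).
Denominator factor (d + 1/5): pole of order 1 at -1/5, modulus 1/5.
The radius of convergence is the smallest modulus among the singular points: 1/5.
The factor d**2 + 5*d - 5/4 splits as (d - a)(d - a') with a = -5/2 - (1/2)*sqrt(30), a' = -5/2 + (1/2)*sqrt(30). At the order-1 pole a set g(d) = (d - a)*f(d) = [38*d/(33*(d + 1/5))] / (d - a').
Simple pole: residue = g(a) at a = -5/2 - (1/2)*sqrt(30), which is -380/7293 - (665/21879)*sqrt(30).
At the order-1 pole -1/5 set g(d) = (d - (-1/5))*f(d) = 38*d/(33*(d**2 + 5*d - 5/4)).
Simple pole: residue = g(a) at a = -1/5, which is 760/7293.
The factor d**2 + 5*d - 5/4 splits as (d - a)(d - a') with a = -5/2 + (1/2)*sqrt(30), a' = -5/2 - (1/2)*sqrt(30). At the order-1 pole a set g(d) = (d - a)*f(d) = [38*d/(33*(d + 1/5))] / (d - a').
Simple pole: residue = g(a) at a = -5/2 + (1/2)*sqrt(30), which is -380/7293 + (665/21879)*sqrt(30).
List the singular points by increasing real part (a conjugate pair: the negative imaginary part first).

Radius of convergence at 0: 1/5.
At -5/2 - (1/2)*sqrt(30): a pole of order 1; residue -380/7293 - (665/21879)*sqrt(30).
At -1/5: a pole of order 1; residue 760/7293.
At -5/2 + (1/2)*sqrt(30): a pole of order 1; residue -380/7293 + (665/21879)*sqrt(30).


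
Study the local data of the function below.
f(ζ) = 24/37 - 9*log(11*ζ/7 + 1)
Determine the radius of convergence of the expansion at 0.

The radius of convergence is 7/11.

Branch term (-9)*log(1 - ζ/(-7/11)): its argument vanishes at ζ = -7/11, a logarithmic branch point, modulus 7/11.
The radius of convergence is the smallest modulus among the singular points: 7/11.


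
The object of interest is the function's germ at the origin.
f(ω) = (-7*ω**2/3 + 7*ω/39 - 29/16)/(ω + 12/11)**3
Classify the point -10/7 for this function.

Denominator factors: ω + 12/11 = -26/77 at ω = -10/7 — none vanishes.
So the germ continues analytically to -10/7.

The point is a regular point.


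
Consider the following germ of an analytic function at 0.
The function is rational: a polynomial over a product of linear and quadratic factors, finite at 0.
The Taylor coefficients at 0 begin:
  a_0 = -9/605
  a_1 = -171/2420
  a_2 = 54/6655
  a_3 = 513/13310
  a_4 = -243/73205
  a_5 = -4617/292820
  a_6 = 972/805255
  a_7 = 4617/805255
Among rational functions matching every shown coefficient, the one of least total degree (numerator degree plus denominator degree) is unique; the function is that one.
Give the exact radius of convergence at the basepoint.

No rational of total degree below 5 reproduces all 8 coefficients; solving the [1/4] Pade equations on them gives f(γ) = (-19*γ/20 - 1/5)/(γ**2 + 11/3)**2, whose expansion matches every shown term.
Denominator factor (γ**2 + 11/3)^2: discriminant -44/3, complex-conjugate roots ((1/3)*sqrt(33))*i and -((1/3)*sqrt(33))*i; poles of order 2, moduli (1/3)*sqrt(33) and (1/3)*sqrt(33).
The radius of convergence is the smallest modulus among the singular points: (1/3)*sqrt(33).

The radius of convergence is (1/3)*sqrt(33).


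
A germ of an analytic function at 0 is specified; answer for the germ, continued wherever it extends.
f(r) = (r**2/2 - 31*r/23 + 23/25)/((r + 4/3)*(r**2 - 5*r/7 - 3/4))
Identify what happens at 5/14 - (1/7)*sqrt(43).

The point is a pole of order 1.

The denominator factor r**2 - 5*r/7 - 3/4 vanishes at 5/14 - (1/7)*sqrt(43) and appears to the power 1; the numerator there equals 212143/225400 + (319/2254)*sqrt(43), nonzero, and no other factor vanishes.
Hence a pole whose order is the multiplicity, 1.


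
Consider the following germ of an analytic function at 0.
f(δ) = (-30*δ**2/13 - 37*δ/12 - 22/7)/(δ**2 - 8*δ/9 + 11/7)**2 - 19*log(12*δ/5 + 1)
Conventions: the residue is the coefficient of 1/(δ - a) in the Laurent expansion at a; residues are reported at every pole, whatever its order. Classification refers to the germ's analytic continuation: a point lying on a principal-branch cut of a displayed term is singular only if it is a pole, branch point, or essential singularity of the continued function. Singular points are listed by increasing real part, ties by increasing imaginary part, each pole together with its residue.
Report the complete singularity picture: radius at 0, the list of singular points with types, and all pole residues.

Denominator factor (δ**2 - 8*δ/9 + 11/7)^2: discriminant -3116/567, complex-conjugate roots (4/9) + ((1/63)*sqrt(5453))*i and (4/9) - ((1/63)*sqrt(5453))*i; poles of order 2, moduli (1/7)*sqrt(77) and (1/7)*sqrt(77).
Branch term (-19)*log(1 - δ/(-5/12)): its argument vanishes at δ = -5/12, a logarithmic branch point, modulus 5/12.
The radius of convergence is the smallest modulus among the singular points: 5/12.
The branch term is analytic at (4/9) - ((1/63)*sqrt(5453))*i and contributes nothing to the residue; only the rational part matters.
The factor δ**2 - 8*δ/9 + 11/7 splits as (δ - a)(δ - a') with a = (4/9) - ((1/63)*sqrt(5453))*i, a' = (4/9) + ((1/63)*sqrt(5453))*i. At the order-2 pole a set g(δ) = (δ - a)^2*(rational part) = [-30*δ**2/13 - 37*δ/12 - 22/7] / (δ - a')^2.
Order-2 pole: residue = g'(a); g'((4/9) - ((1/63)*sqrt(5453))*i) = -((539973/31555732)*sqrt(5453))*i, so the residue is -((539973/31555732)*sqrt(5453))*i.
The branch term is analytic at (4/9) + ((1/63)*sqrt(5453))*i and contributes nothing to the residue; only the rational part matters.
The factor δ**2 - 8*δ/9 + 11/7 splits as (δ - a)(δ - a') with a = (4/9) + ((1/63)*sqrt(5453))*i, a' = (4/9) - ((1/63)*sqrt(5453))*i. At the order-2 pole a set g(δ) = (δ - a)^2*(rational part) = [-30*δ**2/13 - 37*δ/12 - 22/7] / (δ - a')^2.
Order-2 pole: residue = g'(a); g'((4/9) + ((1/63)*sqrt(5453))*i) = ((539973/31555732)*sqrt(5453))*i, so the residue is ((539973/31555732)*sqrt(5453))*i.
List the singular points by increasing real part (a conjugate pair: the negative imaginary part first).

Radius of convergence at 0: 5/12.
At -5/12: a logarithmic branch point.
At (4/9) - ((1/63)*sqrt(5453))*i: a pole of order 2; residue -((539973/31555732)*sqrt(5453))*i.
At (4/9) + ((1/63)*sqrt(5453))*i: a pole of order 2; residue ((539973/31555732)*sqrt(5453))*i.


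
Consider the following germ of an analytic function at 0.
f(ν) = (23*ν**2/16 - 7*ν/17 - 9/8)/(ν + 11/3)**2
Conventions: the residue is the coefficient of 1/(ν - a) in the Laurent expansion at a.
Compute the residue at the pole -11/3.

At the order-2 pole -11/3 set g(ν) = (ν - (-11/3))^2*f(ν) = 23*ν**2/16 - 7*ν/17 - 9/8.
Order-2 pole: residue = g'(a); g'(-11/3) = -4469/408, so the residue is -4469/408.

The residue is -4469/408.


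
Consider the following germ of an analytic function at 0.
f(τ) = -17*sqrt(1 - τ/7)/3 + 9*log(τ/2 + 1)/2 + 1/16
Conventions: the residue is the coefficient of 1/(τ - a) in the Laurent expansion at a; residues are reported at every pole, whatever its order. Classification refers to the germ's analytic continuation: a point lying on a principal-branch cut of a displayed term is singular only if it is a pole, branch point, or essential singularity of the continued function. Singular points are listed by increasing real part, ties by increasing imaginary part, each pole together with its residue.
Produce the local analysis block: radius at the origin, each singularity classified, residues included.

Radius of convergence at 0: 2.
At -2: a logarithmic branch point.
At 7: an algebraic (square-root) branch point.

Branch term (9/2)*log(1 - τ/(-2)): its argument vanishes at τ = -2, a logarithmic branch point, modulus 2.
Branch term (-17/3)*sqrt(1 - τ/(7)): its argument vanishes at τ = 7, a square-root branch point, modulus 7.
The radius of convergence is the smallest modulus among the singular points: 2.
List the singular points by increasing real part (a conjugate pair: the negative imaginary part first).


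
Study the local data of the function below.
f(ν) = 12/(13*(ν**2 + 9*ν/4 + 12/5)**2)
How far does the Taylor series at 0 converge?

The radius of convergence is (2/5)*sqrt(15).

Denominator factor (ν**2 + 9*ν/4 + 12/5)^2: discriminant -363/80, complex-conjugate roots (-9/8) + ((11/40)*sqrt(15))*i and (-9/8) - ((11/40)*sqrt(15))*i; poles of order 2, moduli (2/5)*sqrt(15) and (2/5)*sqrt(15).
The radius of convergence is the smallest modulus among the singular points: (2/5)*sqrt(15).
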